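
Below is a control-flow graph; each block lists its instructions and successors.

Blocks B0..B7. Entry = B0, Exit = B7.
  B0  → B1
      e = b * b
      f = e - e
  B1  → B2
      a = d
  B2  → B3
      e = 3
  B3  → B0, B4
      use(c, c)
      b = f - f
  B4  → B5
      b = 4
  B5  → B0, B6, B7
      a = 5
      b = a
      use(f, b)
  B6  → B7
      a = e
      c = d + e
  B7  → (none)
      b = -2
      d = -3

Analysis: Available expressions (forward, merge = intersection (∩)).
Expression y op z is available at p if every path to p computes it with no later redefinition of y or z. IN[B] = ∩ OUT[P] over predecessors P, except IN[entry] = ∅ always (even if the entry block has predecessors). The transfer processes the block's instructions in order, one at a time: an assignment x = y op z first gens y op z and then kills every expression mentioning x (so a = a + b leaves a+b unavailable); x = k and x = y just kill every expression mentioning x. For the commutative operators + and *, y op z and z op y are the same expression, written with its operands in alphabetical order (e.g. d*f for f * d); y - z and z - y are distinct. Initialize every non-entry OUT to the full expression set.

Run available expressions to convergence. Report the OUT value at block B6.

Answer: {d+e, f-f}

Working:
Fixpoint table:
  B0: | IN={} | OUT={b*b, e-e}
  B1: | IN={b*b, e-e} | OUT={b*b, e-e}
  B2: | IN={b*b, e-e} | OUT={b*b}
  B3: | IN={b*b} | OUT={f-f}
  B4: | IN={f-f} | OUT={f-f}
  B5: | IN={f-f} | OUT={f-f}
  B6: | IN={f-f} | OUT={d+e, f-f}
  B7: | IN={f-f} | OUT={f-f}

Merge at B6: IN[B6] = OUT[B5] = {f-f}
Applying B6's transfer function to that IN value gives OUT[B6] (row B6 above).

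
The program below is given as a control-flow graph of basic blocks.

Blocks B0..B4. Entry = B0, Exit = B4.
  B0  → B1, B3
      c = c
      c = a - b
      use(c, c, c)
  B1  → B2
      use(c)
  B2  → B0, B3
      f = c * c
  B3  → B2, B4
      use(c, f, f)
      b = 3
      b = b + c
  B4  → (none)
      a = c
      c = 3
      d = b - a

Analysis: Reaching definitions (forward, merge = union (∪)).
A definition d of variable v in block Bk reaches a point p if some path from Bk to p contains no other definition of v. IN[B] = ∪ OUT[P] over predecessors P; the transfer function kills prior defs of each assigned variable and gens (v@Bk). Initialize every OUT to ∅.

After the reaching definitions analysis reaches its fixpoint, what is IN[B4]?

Per-block solution:
  B0:   IN={b@B3, c@B0, f@B2}   OUT={b@B3, c@B0, f@B2}
  B1:   IN={b@B3, c@B0, f@B2}   OUT={b@B3, c@B0, f@B2}
  B2:   IN={b@B3, c@B0, f@B2}   OUT={b@B3, c@B0, f@B2}
  B3:   IN={b@B3, c@B0, f@B2}   OUT={b@B3, c@B0, f@B2}
  B4:   IN={b@B3, c@B0, f@B2}   OUT={a@B4, b@B3, c@B4, d@B4, f@B2}

Merge at B4: IN[B4] = OUT[B3] = {b@B3, c@B0, f@B2}

Answer: {b@B3, c@B0, f@B2}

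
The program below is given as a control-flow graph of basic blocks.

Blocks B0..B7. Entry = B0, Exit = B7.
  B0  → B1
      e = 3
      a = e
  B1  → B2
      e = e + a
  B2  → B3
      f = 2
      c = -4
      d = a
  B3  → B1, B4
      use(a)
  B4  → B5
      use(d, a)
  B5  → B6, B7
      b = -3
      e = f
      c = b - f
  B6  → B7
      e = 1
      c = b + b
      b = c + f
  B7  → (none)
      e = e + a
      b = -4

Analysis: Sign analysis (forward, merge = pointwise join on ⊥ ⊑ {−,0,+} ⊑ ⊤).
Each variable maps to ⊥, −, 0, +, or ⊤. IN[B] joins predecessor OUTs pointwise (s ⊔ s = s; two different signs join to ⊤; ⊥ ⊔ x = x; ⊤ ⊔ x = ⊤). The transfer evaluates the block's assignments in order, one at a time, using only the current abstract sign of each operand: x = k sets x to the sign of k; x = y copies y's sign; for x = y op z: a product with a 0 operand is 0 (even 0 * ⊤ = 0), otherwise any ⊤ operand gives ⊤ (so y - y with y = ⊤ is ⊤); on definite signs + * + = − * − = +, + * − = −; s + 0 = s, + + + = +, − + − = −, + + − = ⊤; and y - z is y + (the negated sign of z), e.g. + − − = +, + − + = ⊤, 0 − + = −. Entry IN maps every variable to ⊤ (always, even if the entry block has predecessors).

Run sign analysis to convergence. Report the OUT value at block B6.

Answer: {a: +, b: ⊤, c: -, d: +, e: +, f: +}

Derivation:
Converged values:
  B0:   IN=(all ⊤)   OUT={a:+, e:+; rest ⊤}
  B1:   IN={a:+, e:+; rest ⊤}   OUT={a:+, e:+; rest ⊤}
  B2:   IN={a:+, e:+; rest ⊤}   OUT={a:+, c:-, d:+, e:+, f:+; rest ⊤}
  B3:   IN={a:+, c:-, d:+, e:+, f:+; rest ⊤}   OUT={a:+, c:-, d:+, e:+, f:+; rest ⊤}
  B4:   IN={a:+, c:-, d:+, e:+, f:+; rest ⊤}   OUT={a:+, c:-, d:+, e:+, f:+; rest ⊤}
  B5:   IN={a:+, c:-, d:+, e:+, f:+; rest ⊤}   OUT={a:+, b:-, c:-, d:+, e:+, f:+; rest ⊤}
  B6:   IN={a:+, b:-, c:-, d:+, e:+, f:+; rest ⊤}   OUT={a:+, c:-, d:+, e:+, f:+; rest ⊤}
  B7:   IN={a:+, c:-, d:+, e:+, f:+; rest ⊤}   OUT={a:+, b:-, c:-, d:+, e:+, f:+; rest ⊤}

Merge at B6: IN[B6] = OUT[B5] = {a: +, b: -, c: -, d: +, e: +, f: +}
Applying B6's transfer function to that IN value gives OUT[B6] (row B6 above).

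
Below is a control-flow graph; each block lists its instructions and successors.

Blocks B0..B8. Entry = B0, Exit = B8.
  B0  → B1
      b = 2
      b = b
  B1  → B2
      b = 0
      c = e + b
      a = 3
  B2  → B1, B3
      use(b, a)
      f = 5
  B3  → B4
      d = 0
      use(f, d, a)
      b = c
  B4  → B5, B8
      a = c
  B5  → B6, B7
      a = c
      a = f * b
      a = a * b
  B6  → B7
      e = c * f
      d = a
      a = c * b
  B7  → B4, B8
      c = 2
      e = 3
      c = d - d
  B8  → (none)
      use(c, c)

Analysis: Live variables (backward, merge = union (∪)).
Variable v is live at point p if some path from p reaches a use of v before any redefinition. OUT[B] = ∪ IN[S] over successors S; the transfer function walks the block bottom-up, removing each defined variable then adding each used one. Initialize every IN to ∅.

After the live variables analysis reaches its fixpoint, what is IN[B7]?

Answer: {b, d, f}

Derivation:
Per-block solution:
  B0: | IN={e} | OUT={e}
  B1: | IN={e} | OUT={a, b, c, e}
  B2: | IN={a, b, c, e} | OUT={a, c, e, f}
  B3: | IN={a, c, f} | OUT={b, c, d, f}
  B4: | IN={b, c, d, f} | OUT={b, c, d, f}
  B5: | IN={b, c, d, f} | OUT={a, b, c, d, f}
  B6: | IN={a, b, c, f} | OUT={b, d, f}
  B7: | IN={b, d, f} | OUT={b, c, d, f}
  B8: | IN={c} | OUT={}

Merge at B7: OUT[B7] = IN[B4] ⊔ IN[B8] = {b, c, d, f}
Applying B7's transfer function to that OUT value gives IN[B7] (row B7 above).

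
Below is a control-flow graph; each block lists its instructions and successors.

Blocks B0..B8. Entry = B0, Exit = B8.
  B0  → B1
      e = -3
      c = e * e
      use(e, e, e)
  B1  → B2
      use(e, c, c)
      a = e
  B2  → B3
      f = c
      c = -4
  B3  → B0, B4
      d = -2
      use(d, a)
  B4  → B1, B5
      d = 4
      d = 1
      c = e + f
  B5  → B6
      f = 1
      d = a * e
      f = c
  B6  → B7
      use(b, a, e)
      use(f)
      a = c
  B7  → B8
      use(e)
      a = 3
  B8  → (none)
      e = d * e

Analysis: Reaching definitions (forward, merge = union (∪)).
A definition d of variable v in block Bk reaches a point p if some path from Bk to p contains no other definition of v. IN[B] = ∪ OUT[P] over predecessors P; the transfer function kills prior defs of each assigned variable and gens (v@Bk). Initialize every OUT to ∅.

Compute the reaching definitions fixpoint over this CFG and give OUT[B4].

Per-block solution:
  B0:   IN={a@B1, c@B2, d@B3, e@B0, f@B2}   OUT={a@B1, c@B0, d@B3, e@B0, f@B2}
  B1:   IN={a@B1, c@B0, c@B4, d@B3, d@B4, e@B0, f@B2}   OUT={a@B1, c@B0, c@B4, d@B3, d@B4, e@B0, f@B2}
  B2:   IN={a@B1, c@B0, c@B4, d@B3, d@B4, e@B0, f@B2}   OUT={a@B1, c@B2, d@B3, d@B4, e@B0, f@B2}
  B3:   IN={a@B1, c@B2, d@B3, d@B4, e@B0, f@B2}   OUT={a@B1, c@B2, d@B3, e@B0, f@B2}
  B4:   IN={a@B1, c@B2, d@B3, e@B0, f@B2}   OUT={a@B1, c@B4, d@B4, e@B0, f@B2}
  B5:   IN={a@B1, c@B4, d@B4, e@B0, f@B2}   OUT={a@B1, c@B4, d@B5, e@B0, f@B5}
  B6:   IN={a@B1, c@B4, d@B5, e@B0, f@B5}   OUT={a@B6, c@B4, d@B5, e@B0, f@B5}
  B7:   IN={a@B6, c@B4, d@B5, e@B0, f@B5}   OUT={a@B7, c@B4, d@B5, e@B0, f@B5}
  B8:   IN={a@B7, c@B4, d@B5, e@B0, f@B5}   OUT={a@B7, c@B4, d@B5, e@B8, f@B5}

Merge at B4: IN[B4] = OUT[B3] = {a@B1, c@B2, d@B3, e@B0, f@B2}
Applying B4's transfer function to that IN value gives OUT[B4] (row B4 above).

Answer: {a@B1, c@B4, d@B4, e@B0, f@B2}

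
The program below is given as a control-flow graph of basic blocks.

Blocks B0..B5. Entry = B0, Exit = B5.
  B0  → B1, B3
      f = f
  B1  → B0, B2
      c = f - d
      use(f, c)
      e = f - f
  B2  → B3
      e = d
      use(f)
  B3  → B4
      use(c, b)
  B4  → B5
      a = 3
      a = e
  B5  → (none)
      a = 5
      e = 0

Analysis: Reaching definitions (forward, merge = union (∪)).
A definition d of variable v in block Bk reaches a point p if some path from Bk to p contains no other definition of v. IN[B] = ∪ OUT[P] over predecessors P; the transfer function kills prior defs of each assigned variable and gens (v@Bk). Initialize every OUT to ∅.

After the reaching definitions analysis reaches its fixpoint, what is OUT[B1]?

Answer: {c@B1, e@B1, f@B0}

Derivation:
Fixpoint table:
  B0:  IN={c@B1, e@B1, f@B0}  OUT={c@B1, e@B1, f@B0}
  B1:  IN={c@B1, e@B1, f@B0}  OUT={c@B1, e@B1, f@B0}
  B2:  IN={c@B1, e@B1, f@B0}  OUT={c@B1, e@B2, f@B0}
  B3:  IN={c@B1, e@B1, e@B2, f@B0}  OUT={c@B1, e@B1, e@B2, f@B0}
  B4:  IN={c@B1, e@B1, e@B2, f@B0}  OUT={a@B4, c@B1, e@B1, e@B2, f@B0}
  B5:  IN={a@B4, c@B1, e@B1, e@B2, f@B0}  OUT={a@B5, c@B1, e@B5, f@B0}

Merge at B1: IN[B1] = OUT[B0] = {c@B1, e@B1, f@B0}
Applying B1's transfer function to that IN value gives OUT[B1] (row B1 above).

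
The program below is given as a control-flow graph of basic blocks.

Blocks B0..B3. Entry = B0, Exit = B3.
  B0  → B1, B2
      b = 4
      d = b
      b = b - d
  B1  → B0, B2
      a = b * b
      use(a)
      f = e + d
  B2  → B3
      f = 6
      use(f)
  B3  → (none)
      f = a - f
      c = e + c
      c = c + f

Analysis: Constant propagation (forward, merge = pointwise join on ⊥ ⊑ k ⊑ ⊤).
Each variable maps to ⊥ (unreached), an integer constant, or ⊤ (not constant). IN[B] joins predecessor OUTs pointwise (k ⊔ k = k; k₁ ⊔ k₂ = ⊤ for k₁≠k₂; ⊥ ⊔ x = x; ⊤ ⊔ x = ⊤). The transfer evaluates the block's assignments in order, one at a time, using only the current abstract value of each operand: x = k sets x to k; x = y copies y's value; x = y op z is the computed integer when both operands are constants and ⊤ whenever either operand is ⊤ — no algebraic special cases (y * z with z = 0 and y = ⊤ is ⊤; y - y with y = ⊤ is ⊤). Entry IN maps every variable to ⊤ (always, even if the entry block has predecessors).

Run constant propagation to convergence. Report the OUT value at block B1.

Answer: {a: 0, b: 0, c: ⊤, d: 4, e: ⊤, f: ⊤}

Derivation:
Converged values:
  B0:   IN=(all ⊤)   OUT={b:0, d:4; rest ⊤}
  B1:   IN={b:0, d:4; rest ⊤}   OUT={a:0, b:0, d:4; rest ⊤}
  B2:   IN={b:0, d:4; rest ⊤}   OUT={b:0, d:4, f:6; rest ⊤}
  B3:   IN={b:0, d:4, f:6; rest ⊤}   OUT={b:0, d:4; rest ⊤}

Merge at B1: IN[B1] = OUT[B0] = {a: ⊤, b: 0, c: ⊤, d: 4, e: ⊤, f: ⊤}
Applying B1's transfer function to that IN value gives OUT[B1] (row B1 above).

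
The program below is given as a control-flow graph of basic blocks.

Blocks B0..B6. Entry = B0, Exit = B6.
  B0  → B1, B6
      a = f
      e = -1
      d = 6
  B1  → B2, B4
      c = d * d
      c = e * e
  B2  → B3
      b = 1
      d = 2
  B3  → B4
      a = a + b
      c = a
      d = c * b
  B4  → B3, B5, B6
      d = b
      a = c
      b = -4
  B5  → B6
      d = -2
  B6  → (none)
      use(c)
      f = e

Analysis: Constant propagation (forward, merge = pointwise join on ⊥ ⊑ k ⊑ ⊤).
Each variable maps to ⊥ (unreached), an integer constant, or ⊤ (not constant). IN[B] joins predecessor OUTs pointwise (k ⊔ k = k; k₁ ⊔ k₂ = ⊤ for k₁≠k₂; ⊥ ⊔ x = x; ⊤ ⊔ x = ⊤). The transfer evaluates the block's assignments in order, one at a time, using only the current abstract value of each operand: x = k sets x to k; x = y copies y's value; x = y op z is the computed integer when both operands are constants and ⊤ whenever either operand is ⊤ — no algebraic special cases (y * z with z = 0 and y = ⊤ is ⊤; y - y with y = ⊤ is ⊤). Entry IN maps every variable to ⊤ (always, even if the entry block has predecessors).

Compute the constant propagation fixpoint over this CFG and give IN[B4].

Converged values:
  B0:  IN=(all ⊤)  OUT={d:6, e:-1; rest ⊤}
  B1:  IN={d:6, e:-1; rest ⊤}  OUT={c:1, d:6, e:-1; rest ⊤}
  B2:  IN={c:1, d:6, e:-1; rest ⊤}  OUT={b:1, c:1, d:2, e:-1; rest ⊤}
  B3:  IN={e:-1; rest ⊤}  OUT={e:-1; rest ⊤}
  B4:  IN={e:-1; rest ⊤}  OUT={b:-4, e:-1; rest ⊤}
  B5:  IN={b:-4, e:-1; rest ⊤}  OUT={b:-4, d:-2, e:-1; rest ⊤}
  B6:  IN={e:-1; rest ⊤}  OUT={e:-1, f:-1; rest ⊤}

Merge at B4: IN[B4] = OUT[B1] ⊔ OUT[B3] = {a: ⊤, b: ⊤, c: ⊤, d: ⊤, e: -1, f: ⊤}

Answer: {a: ⊤, b: ⊤, c: ⊤, d: ⊤, e: -1, f: ⊤}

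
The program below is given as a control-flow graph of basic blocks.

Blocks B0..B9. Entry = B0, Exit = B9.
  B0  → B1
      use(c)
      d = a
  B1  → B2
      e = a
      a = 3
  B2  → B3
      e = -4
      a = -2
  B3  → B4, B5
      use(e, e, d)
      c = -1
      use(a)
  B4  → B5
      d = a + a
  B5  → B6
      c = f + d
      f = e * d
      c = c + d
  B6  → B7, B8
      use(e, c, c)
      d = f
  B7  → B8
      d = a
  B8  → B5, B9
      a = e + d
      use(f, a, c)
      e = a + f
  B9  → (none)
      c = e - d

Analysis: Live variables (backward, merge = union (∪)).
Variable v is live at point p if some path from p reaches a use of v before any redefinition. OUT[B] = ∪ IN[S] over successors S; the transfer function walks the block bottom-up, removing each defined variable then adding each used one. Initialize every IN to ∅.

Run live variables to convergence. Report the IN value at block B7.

Answer: {a, c, e, f}

Trace:
Converged values:
  B0: | IN={a, c, f} | OUT={a, d, f}
  B1: | IN={a, d, f} | OUT={d, f}
  B2: | IN={d, f} | OUT={a, d, e, f}
  B3: | IN={a, d, e, f} | OUT={a, d, e, f}
  B4: | IN={a, e, f} | OUT={a, d, e, f}
  B5: | IN={a, d, e, f} | OUT={a, c, e, f}
  B6: | IN={a, c, e, f} | OUT={a, c, d, e, f}
  B7: | IN={a, c, e, f} | OUT={c, d, e, f}
  B8: | IN={c, d, e, f} | OUT={a, d, e, f}
  B9: | IN={d, e} | OUT={}

Merge at B7: OUT[B7] = IN[B8] = {c, d, e, f}
Applying B7's transfer function to that OUT value gives IN[B7] (row B7 above).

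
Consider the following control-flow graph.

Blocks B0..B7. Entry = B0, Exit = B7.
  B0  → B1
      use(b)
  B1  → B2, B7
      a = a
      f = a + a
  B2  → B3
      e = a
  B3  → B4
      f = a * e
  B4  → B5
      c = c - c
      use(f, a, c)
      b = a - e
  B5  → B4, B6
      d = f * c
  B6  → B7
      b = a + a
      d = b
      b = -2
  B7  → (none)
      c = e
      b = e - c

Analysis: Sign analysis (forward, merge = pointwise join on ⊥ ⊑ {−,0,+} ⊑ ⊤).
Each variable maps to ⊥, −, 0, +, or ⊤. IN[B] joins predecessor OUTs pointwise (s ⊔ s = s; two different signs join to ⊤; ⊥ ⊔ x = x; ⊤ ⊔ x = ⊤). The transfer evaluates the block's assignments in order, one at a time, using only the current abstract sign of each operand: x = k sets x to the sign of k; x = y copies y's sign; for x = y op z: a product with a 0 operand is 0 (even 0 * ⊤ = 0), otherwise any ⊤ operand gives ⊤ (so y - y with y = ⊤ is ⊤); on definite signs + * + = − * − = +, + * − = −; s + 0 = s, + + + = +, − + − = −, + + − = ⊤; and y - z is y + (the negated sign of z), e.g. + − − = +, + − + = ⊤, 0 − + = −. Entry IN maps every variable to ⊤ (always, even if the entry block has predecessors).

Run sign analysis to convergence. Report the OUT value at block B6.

Per-block solution:
  B0:  IN=(all ⊤)  OUT=(all ⊤)
  B1:  IN=(all ⊤)  OUT=(all ⊤)
  B2:  IN=(all ⊤)  OUT=(all ⊤)
  B3:  IN=(all ⊤)  OUT=(all ⊤)
  B4:  IN=(all ⊤)  OUT=(all ⊤)
  B5:  IN=(all ⊤)  OUT=(all ⊤)
  B6:  IN=(all ⊤)  OUT={b:-; rest ⊤}
  B7:  IN=(all ⊤)  OUT=(all ⊤)

Merge at B6: IN[B6] = OUT[B5] = {a: ⊤, b: ⊤, c: ⊤, d: ⊤, e: ⊤, f: ⊤}
Applying B6's transfer function to that IN value gives OUT[B6] (row B6 above).

Answer: {a: ⊤, b: -, c: ⊤, d: ⊤, e: ⊤, f: ⊤}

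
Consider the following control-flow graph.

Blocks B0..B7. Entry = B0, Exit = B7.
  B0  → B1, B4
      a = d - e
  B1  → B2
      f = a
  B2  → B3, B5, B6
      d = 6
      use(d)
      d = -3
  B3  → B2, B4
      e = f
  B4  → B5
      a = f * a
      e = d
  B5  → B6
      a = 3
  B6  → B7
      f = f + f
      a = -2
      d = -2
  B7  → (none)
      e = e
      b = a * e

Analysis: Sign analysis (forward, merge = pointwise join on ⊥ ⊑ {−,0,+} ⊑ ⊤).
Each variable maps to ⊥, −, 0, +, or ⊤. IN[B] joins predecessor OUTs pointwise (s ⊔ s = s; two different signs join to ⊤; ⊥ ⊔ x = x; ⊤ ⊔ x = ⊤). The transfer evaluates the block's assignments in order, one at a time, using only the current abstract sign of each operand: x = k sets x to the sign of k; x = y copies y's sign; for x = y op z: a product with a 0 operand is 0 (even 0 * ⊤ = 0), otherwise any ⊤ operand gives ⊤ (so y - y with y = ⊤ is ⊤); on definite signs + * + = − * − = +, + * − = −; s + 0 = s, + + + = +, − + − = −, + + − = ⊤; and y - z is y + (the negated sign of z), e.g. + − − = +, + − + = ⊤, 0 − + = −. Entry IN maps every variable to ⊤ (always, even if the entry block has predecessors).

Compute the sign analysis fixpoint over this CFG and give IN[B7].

Answer: {a: -, b: ⊤, c: ⊤, d: -, e: ⊤, f: ⊤}

Derivation:
Fixpoint table:
  B0:  IN=(all ⊤)  OUT=(all ⊤)
  B1:  IN=(all ⊤)  OUT=(all ⊤)
  B2:  IN=(all ⊤)  OUT={d:-; rest ⊤}
  B3:  IN={d:-; rest ⊤}  OUT={d:-; rest ⊤}
  B4:  IN=(all ⊤)  OUT=(all ⊤)
  B5:  IN=(all ⊤)  OUT={a:+; rest ⊤}
  B6:  IN=(all ⊤)  OUT={a:-, d:-; rest ⊤}
  B7:  IN={a:-, d:-; rest ⊤}  OUT={a:-, d:-; rest ⊤}

Merge at B7: IN[B7] = OUT[B6] = {a: -, b: ⊤, c: ⊤, d: -, e: ⊤, f: ⊤}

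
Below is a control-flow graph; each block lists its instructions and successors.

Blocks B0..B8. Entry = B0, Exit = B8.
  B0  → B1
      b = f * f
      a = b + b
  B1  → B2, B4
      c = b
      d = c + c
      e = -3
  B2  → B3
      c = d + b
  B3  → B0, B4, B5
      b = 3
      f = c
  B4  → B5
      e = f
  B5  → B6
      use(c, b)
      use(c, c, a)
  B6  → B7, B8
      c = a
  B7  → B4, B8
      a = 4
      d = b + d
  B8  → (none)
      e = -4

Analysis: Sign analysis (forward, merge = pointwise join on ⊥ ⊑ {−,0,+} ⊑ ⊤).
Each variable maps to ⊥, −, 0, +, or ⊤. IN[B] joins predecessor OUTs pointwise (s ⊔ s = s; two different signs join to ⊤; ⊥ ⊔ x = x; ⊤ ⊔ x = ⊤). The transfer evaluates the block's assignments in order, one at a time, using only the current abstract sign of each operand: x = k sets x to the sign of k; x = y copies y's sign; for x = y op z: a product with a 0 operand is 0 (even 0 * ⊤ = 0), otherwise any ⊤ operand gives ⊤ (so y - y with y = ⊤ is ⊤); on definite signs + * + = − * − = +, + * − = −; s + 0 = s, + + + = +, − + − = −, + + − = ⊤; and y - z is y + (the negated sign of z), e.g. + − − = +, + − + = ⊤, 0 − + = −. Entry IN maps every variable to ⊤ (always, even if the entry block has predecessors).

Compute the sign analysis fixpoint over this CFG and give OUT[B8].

Converged values:
  B0: | IN=(all ⊤) | OUT=(all ⊤)
  B1: | IN=(all ⊤) | OUT={e:-; rest ⊤}
  B2: | IN={e:-; rest ⊤} | OUT={e:-; rest ⊤}
  B3: | IN={e:-; rest ⊤} | OUT={b:+, e:-; rest ⊤}
  B4: | IN=(all ⊤) | OUT=(all ⊤)
  B5: | IN=(all ⊤) | OUT=(all ⊤)
  B6: | IN=(all ⊤) | OUT=(all ⊤)
  B7: | IN=(all ⊤) | OUT={a:+; rest ⊤}
  B8: | IN=(all ⊤) | OUT={e:-; rest ⊤}

Merge at B8: IN[B8] = OUT[B6] ⊔ OUT[B7] = {a: ⊤, b: ⊤, c: ⊤, d: ⊤, e: ⊤, f: ⊤}
Applying B8's transfer function to that IN value gives OUT[B8] (row B8 above).

Answer: {a: ⊤, b: ⊤, c: ⊤, d: ⊤, e: -, f: ⊤}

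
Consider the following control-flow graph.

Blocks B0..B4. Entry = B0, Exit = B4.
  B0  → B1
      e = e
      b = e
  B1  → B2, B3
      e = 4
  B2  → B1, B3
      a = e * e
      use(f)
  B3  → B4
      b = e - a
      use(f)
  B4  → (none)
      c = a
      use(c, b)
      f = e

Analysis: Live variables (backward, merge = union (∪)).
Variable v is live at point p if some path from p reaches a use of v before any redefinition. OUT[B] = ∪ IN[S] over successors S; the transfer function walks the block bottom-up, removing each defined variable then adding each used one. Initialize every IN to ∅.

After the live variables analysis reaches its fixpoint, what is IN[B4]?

Answer: {a, b, e}

Trace:
Converged values:
  B0:  IN={a, e, f}  OUT={a, f}
  B1:  IN={a, f}  OUT={a, e, f}
  B2:  IN={e, f}  OUT={a, e, f}
  B3:  IN={a, e, f}  OUT={a, b, e}
  B4:  IN={a, b, e}  OUT={}

B4 is the boundary node: OUT[B4] = {}
Applying B4's transfer function to that OUT value gives IN[B4] (row B4 above).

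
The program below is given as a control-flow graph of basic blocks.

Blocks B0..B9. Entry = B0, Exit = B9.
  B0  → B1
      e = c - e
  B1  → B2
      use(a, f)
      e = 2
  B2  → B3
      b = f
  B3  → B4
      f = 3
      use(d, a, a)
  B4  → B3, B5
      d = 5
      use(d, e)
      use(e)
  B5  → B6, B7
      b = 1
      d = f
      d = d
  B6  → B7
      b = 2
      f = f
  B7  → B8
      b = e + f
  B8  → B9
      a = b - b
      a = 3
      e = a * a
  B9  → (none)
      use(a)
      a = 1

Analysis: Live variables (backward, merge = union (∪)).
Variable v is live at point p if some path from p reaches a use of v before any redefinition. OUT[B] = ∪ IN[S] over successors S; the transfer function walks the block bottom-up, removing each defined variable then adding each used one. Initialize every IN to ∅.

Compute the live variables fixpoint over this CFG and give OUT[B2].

Per-block solution:
  B0:   IN={a, c, d, e, f}   OUT={a, d, f}
  B1:   IN={a, d, f}   OUT={a, d, e, f}
  B2:   IN={a, d, e, f}   OUT={a, d, e}
  B3:   IN={a, d, e}   OUT={a, e, f}
  B4:   IN={a, e, f}   OUT={a, d, e, f}
  B5:   IN={e, f}   OUT={e, f}
  B6:   IN={e, f}   OUT={e, f}
  B7:   IN={e, f}   OUT={b}
  B8:   IN={b}   OUT={a}
  B9:   IN={a}   OUT={}

Merge at B2: OUT[B2] = IN[B3] = {a, d, e}

Answer: {a, d, e}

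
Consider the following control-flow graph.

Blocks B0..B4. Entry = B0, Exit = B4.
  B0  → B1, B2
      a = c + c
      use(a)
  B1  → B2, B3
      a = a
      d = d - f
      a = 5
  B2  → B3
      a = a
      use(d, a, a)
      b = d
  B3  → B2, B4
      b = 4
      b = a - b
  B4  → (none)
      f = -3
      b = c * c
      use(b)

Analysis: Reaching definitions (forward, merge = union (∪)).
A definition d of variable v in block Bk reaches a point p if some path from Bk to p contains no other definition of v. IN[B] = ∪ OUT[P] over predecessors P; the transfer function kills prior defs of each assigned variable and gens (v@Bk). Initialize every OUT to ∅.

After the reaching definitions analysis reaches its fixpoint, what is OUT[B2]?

Answer: {a@B2, b@B2, d@B1}

Derivation:
Fixpoint table:
  B0:   IN={}   OUT={a@B0}
  B1:   IN={a@B0}   OUT={a@B1, d@B1}
  B2:   IN={a@B0, a@B1, a@B2, b@B3, d@B1}   OUT={a@B2, b@B2, d@B1}
  B3:   IN={a@B1, a@B2, b@B2, d@B1}   OUT={a@B1, a@B2, b@B3, d@B1}
  B4:   IN={a@B1, a@B2, b@B3, d@B1}   OUT={a@B1, a@B2, b@B4, d@B1, f@B4}

Merge at B2: IN[B2] = OUT[B0] ⊔ OUT[B1] ⊔ OUT[B3] = {a@B0, a@B1, a@B2, b@B3, d@B1}
Applying B2's transfer function to that IN value gives OUT[B2] (row B2 above).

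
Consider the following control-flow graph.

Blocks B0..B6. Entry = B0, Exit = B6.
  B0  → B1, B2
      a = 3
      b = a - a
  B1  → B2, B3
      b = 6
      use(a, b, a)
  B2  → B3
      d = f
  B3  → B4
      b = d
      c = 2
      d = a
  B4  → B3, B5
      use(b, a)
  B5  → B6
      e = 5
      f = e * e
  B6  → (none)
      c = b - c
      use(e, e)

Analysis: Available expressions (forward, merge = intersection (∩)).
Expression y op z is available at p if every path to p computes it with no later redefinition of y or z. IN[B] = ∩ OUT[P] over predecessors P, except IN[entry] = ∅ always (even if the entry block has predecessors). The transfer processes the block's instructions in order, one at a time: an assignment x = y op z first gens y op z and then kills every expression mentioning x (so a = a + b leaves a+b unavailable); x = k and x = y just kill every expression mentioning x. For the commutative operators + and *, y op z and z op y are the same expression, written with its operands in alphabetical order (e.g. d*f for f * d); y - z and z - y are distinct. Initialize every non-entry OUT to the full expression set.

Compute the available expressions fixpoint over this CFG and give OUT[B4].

Fixpoint table:
  B0: | IN={} | OUT={a-a}
  B1: | IN={a-a} | OUT={a-a}
  B2: | IN={a-a} | OUT={a-a}
  B3: | IN={a-a} | OUT={a-a}
  B4: | IN={a-a} | OUT={a-a}
  B5: | IN={a-a} | OUT={a-a, e*e}
  B6: | IN={a-a, e*e} | OUT={a-a, e*e}

Merge at B4: IN[B4] = OUT[B3] = {a-a}
Applying B4's transfer function to that IN value gives OUT[B4] (row B4 above).

Answer: {a-a}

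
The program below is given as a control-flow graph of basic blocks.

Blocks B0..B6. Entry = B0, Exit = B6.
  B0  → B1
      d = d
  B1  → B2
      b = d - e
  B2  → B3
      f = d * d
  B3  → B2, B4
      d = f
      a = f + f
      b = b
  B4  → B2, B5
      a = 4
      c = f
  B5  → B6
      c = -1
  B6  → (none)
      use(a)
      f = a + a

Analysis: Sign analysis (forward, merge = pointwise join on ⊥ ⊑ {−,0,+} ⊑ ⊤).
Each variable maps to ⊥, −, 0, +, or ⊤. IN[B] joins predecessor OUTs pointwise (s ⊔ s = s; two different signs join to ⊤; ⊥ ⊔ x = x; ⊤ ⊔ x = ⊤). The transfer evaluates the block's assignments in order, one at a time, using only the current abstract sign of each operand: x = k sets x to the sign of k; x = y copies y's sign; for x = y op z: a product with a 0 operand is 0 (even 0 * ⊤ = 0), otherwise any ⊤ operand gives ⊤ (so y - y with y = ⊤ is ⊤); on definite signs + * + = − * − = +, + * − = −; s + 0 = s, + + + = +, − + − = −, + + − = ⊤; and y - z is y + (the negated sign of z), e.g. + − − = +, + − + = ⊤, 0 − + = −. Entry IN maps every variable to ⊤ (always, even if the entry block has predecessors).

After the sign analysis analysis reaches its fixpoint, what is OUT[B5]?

Converged values:
  B0:   IN=(all ⊤)   OUT=(all ⊤)
  B1:   IN=(all ⊤)   OUT=(all ⊤)
  B2:   IN=(all ⊤)   OUT=(all ⊤)
  B3:   IN=(all ⊤)   OUT=(all ⊤)
  B4:   IN=(all ⊤)   OUT={a:+; rest ⊤}
  B5:   IN={a:+; rest ⊤}   OUT={a:+, c:-; rest ⊤}
  B6:   IN={a:+, c:-; rest ⊤}   OUT={a:+, c:-, f:+; rest ⊤}

Merge at B5: IN[B5] = OUT[B4] = {a: +, b: ⊤, c: ⊤, d: ⊤, e: ⊤, f: ⊤}
Applying B5's transfer function to that IN value gives OUT[B5] (row B5 above).

Answer: {a: +, b: ⊤, c: -, d: ⊤, e: ⊤, f: ⊤}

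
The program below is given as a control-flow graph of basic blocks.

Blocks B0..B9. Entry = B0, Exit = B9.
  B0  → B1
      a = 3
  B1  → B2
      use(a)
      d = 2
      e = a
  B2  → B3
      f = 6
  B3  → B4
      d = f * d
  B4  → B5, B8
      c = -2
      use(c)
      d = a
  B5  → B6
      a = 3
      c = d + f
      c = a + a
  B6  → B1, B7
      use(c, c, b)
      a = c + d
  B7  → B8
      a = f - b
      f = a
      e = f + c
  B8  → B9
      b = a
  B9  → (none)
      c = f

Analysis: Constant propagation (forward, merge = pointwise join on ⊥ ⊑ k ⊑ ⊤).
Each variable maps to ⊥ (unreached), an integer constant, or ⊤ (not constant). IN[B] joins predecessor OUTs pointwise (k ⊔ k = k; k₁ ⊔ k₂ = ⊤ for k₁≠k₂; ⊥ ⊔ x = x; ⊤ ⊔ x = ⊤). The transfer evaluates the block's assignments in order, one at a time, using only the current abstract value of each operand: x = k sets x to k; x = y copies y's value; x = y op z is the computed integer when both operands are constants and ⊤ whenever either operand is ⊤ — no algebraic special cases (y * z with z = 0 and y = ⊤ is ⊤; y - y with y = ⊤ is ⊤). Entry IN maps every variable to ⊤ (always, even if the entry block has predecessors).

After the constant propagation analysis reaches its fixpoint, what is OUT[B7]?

Answer: {a: ⊤, b: ⊤, c: 6, d: ⊤, e: ⊤, f: ⊤}

Working:
Converged values:
  B0:   IN=(all ⊤)   OUT={a:3; rest ⊤}
  B1:   IN=(all ⊤)   OUT={d:2; rest ⊤}
  B2:   IN={d:2; rest ⊤}   OUT={d:2, f:6; rest ⊤}
  B3:   IN={d:2, f:6; rest ⊤}   OUT={d:12, f:6; rest ⊤}
  B4:   IN={d:12, f:6; rest ⊤}   OUT={c:-2, f:6; rest ⊤}
  B5:   IN={c:-2, f:6; rest ⊤}   OUT={a:3, c:6, f:6; rest ⊤}
  B6:   IN={a:3, c:6, f:6; rest ⊤}   OUT={c:6, f:6; rest ⊤}
  B7:   IN={c:6, f:6; rest ⊤}   OUT={c:6; rest ⊤}
  B8:   IN=(all ⊤)   OUT=(all ⊤)
  B9:   IN=(all ⊤)   OUT=(all ⊤)

Merge at B7: IN[B7] = OUT[B6] = {a: ⊤, b: ⊤, c: 6, d: ⊤, e: ⊤, f: 6}
Applying B7's transfer function to that IN value gives OUT[B7] (row B7 above).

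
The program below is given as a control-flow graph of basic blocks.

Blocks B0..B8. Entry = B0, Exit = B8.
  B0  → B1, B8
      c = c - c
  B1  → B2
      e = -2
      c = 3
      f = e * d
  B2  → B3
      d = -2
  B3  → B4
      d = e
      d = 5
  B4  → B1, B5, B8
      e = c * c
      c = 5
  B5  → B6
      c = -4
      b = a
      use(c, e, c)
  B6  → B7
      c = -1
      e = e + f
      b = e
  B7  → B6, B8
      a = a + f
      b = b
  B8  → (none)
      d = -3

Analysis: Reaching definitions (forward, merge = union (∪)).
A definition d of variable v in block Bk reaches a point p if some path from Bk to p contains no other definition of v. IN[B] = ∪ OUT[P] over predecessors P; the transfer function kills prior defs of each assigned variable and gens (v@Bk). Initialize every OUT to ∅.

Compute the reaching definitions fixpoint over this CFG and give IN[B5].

Answer: {c@B4, d@B3, e@B4, f@B1}

Derivation:
Converged values:
  B0: | IN={} | OUT={c@B0}
  B1: | IN={c@B0, c@B4, d@B3, e@B4, f@B1} | OUT={c@B1, d@B3, e@B1, f@B1}
  B2: | IN={c@B1, d@B3, e@B1, f@B1} | OUT={c@B1, d@B2, e@B1, f@B1}
  B3: | IN={c@B1, d@B2, e@B1, f@B1} | OUT={c@B1, d@B3, e@B1, f@B1}
  B4: | IN={c@B1, d@B3, e@B1, f@B1} | OUT={c@B4, d@B3, e@B4, f@B1}
  B5: | IN={c@B4, d@B3, e@B4, f@B1} | OUT={b@B5, c@B5, d@B3, e@B4, f@B1}
  B6: | IN={a@B7, b@B5, b@B7, c@B5, c@B6, d@B3, e@B4, e@B6, f@B1} | OUT={a@B7, b@B6, c@B6, d@B3, e@B6, f@B1}
  B7: | IN={a@B7, b@B6, c@B6, d@B3, e@B6, f@B1} | OUT={a@B7, b@B7, c@B6, d@B3, e@B6, f@B1}
  B8: | IN={a@B7, b@B7, c@B0, c@B4, c@B6, d@B3, e@B4, e@B6, f@B1} | OUT={a@B7, b@B7, c@B0, c@B4, c@B6, d@B8, e@B4, e@B6, f@B1}

Merge at B5: IN[B5] = OUT[B4] = {c@B4, d@B3, e@B4, f@B1}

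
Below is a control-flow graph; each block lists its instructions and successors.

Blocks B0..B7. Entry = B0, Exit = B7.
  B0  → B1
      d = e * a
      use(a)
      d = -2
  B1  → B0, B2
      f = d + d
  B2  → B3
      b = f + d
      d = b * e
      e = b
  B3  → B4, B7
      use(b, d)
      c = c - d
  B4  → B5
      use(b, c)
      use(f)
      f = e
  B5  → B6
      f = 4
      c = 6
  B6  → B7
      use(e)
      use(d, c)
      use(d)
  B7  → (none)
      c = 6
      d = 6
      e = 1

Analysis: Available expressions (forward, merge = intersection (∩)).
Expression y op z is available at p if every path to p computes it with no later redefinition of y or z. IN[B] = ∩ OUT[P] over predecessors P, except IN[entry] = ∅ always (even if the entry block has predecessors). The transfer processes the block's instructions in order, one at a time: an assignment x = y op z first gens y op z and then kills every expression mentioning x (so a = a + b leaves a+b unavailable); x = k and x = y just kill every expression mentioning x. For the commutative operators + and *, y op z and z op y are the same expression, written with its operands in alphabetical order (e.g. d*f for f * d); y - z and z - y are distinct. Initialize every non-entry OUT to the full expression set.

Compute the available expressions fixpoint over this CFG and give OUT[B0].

Answer: {a*e}

Trace:
Fixpoint table:
  B0: | IN={} | OUT={a*e}
  B1: | IN={a*e} | OUT={a*e, d+d}
  B2: | IN={a*e, d+d} | OUT={}
  B3: | IN={} | OUT={}
  B4: | IN={} | OUT={}
  B5: | IN={} | OUT={}
  B6: | IN={} | OUT={}
  B7: | IN={} | OUT={}

Merge at B0 (entry node, so the boundary value {} is joined with the incoming edge(s)): IN[B0] = {} ∩ OUT[B1] = {}
Applying B0's transfer function to that IN value gives OUT[B0] (row B0 above).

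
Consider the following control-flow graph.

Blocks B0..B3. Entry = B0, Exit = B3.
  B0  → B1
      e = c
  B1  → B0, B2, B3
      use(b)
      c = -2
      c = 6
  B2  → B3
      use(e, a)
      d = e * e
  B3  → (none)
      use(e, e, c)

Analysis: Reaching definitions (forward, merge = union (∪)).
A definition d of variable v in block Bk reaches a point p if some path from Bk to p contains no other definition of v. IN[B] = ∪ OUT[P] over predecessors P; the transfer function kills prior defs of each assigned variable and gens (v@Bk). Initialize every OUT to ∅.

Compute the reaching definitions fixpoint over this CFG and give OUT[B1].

Answer: {c@B1, e@B0}

Trace:
Fixpoint table:
  B0:  IN={c@B1, e@B0}  OUT={c@B1, e@B0}
  B1:  IN={c@B1, e@B0}  OUT={c@B1, e@B0}
  B2:  IN={c@B1, e@B0}  OUT={c@B1, d@B2, e@B0}
  B3:  IN={c@B1, d@B2, e@B0}  OUT={c@B1, d@B2, e@B0}

Merge at B1: IN[B1] = OUT[B0] = {c@B1, e@B0}
Applying B1's transfer function to that IN value gives OUT[B1] (row B1 above).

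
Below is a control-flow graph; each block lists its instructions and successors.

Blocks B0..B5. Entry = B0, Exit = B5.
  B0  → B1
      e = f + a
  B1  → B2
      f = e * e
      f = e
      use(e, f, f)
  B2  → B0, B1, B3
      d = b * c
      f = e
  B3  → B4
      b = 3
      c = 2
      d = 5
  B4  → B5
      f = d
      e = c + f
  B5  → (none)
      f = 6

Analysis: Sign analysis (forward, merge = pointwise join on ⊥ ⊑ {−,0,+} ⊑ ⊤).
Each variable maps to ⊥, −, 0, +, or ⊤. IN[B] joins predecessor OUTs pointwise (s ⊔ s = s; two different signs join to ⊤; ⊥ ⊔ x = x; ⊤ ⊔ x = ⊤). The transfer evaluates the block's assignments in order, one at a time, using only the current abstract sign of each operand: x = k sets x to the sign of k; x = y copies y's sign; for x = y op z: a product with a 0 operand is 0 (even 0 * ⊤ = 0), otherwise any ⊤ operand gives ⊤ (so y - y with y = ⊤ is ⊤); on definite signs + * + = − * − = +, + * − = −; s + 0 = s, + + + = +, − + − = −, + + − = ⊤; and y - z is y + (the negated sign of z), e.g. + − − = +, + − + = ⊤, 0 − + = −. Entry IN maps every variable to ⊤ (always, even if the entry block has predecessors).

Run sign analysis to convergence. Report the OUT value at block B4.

Answer: {a: ⊤, b: +, c: +, d: +, e: +, f: +}

Trace:
Fixpoint table:
  B0:  IN=(all ⊤)  OUT=(all ⊤)
  B1:  IN=(all ⊤)  OUT=(all ⊤)
  B2:  IN=(all ⊤)  OUT=(all ⊤)
  B3:  IN=(all ⊤)  OUT={b:+, c:+, d:+; rest ⊤}
  B4:  IN={b:+, c:+, d:+; rest ⊤}  OUT={b:+, c:+, d:+, e:+, f:+; rest ⊤}
  B5:  IN={b:+, c:+, d:+, e:+, f:+; rest ⊤}  OUT={b:+, c:+, d:+, e:+, f:+; rest ⊤}

Merge at B4: IN[B4] = OUT[B3] = {a: ⊤, b: +, c: +, d: +, e: ⊤, f: ⊤}
Applying B4's transfer function to that IN value gives OUT[B4] (row B4 above).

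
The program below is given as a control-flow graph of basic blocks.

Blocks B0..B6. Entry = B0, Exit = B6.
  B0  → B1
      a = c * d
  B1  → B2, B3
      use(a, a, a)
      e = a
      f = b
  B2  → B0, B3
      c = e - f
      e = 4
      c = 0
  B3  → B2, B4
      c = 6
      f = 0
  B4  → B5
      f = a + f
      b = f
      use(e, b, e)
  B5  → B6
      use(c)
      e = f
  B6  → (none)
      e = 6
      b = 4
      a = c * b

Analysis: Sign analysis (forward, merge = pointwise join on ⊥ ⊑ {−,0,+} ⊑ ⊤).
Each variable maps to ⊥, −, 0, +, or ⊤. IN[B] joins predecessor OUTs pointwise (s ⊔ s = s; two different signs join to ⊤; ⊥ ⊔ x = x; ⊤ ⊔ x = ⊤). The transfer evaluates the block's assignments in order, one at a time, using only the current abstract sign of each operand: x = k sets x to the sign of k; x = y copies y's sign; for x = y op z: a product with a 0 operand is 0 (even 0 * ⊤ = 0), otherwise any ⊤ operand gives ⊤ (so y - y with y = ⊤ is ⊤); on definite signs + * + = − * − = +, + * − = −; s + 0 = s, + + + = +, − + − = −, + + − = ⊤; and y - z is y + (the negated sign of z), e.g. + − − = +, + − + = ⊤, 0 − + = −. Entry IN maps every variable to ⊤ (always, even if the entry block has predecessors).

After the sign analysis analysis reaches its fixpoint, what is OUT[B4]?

Per-block solution:
  B0: | IN=(all ⊤) | OUT=(all ⊤)
  B1: | IN=(all ⊤) | OUT=(all ⊤)
  B2: | IN=(all ⊤) | OUT={c:0, e:+; rest ⊤}
  B3: | IN=(all ⊤) | OUT={c:+, f:0; rest ⊤}
  B4: | IN={c:+, f:0; rest ⊤} | OUT={c:+; rest ⊤}
  B5: | IN={c:+; rest ⊤} | OUT={c:+; rest ⊤}
  B6: | IN={c:+; rest ⊤} | OUT={a:+, b:+, c:+, e:+; rest ⊤}

Merge at B4: IN[B4] = OUT[B3] = {a: ⊤, b: ⊤, c: +, d: ⊤, e: ⊤, f: 0}
Applying B4's transfer function to that IN value gives OUT[B4] (row B4 above).

Answer: {a: ⊤, b: ⊤, c: +, d: ⊤, e: ⊤, f: ⊤}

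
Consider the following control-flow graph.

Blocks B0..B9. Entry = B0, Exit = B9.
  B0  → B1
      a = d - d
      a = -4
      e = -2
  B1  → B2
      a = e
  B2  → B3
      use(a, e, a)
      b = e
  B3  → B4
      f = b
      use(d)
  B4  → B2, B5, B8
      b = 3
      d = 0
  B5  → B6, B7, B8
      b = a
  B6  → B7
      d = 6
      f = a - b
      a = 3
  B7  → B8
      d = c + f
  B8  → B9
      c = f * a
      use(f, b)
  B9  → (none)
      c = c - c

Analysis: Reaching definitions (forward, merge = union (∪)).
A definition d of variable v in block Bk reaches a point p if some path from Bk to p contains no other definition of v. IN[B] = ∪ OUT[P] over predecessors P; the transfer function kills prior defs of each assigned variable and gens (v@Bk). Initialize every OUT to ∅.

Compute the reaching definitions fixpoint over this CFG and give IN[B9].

Converged values:
  B0: | IN={} | OUT={a@B0, e@B0}
  B1: | IN={a@B0, e@B0} | OUT={a@B1, e@B0}
  B2: | IN={a@B1, b@B4, d@B4, e@B0, f@B3} | OUT={a@B1, b@B2, d@B4, e@B0, f@B3}
  B3: | IN={a@B1, b@B2, d@B4, e@B0, f@B3} | OUT={a@B1, b@B2, d@B4, e@B0, f@B3}
  B4: | IN={a@B1, b@B2, d@B4, e@B0, f@B3} | OUT={a@B1, b@B4, d@B4, e@B0, f@B3}
  B5: | IN={a@B1, b@B4, d@B4, e@B0, f@B3} | OUT={a@B1, b@B5, d@B4, e@B0, f@B3}
  B6: | IN={a@B1, b@B5, d@B4, e@B0, f@B3} | OUT={a@B6, b@B5, d@B6, e@B0, f@B6}
  B7: | IN={a@B1, a@B6, b@B5, d@B4, d@B6, e@B0, f@B3, f@B6} | OUT={a@B1, a@B6, b@B5, d@B7, e@B0, f@B3, f@B6}
  B8: | IN={a@B1, a@B6, b@B4, b@B5, d@B4, d@B7, e@B0, f@B3, f@B6} | OUT={a@B1, a@B6, b@B4, b@B5, c@B8, d@B4, d@B7, e@B0, f@B3, f@B6}
  B9: | IN={a@B1, a@B6, b@B4, b@B5, c@B8, d@B4, d@B7, e@B0, f@B3, f@B6} | OUT={a@B1, a@B6, b@B4, b@B5, c@B9, d@B4, d@B7, e@B0, f@B3, f@B6}

Merge at B9: IN[B9] = OUT[B8] = {a@B1, a@B6, b@B4, b@B5, c@B8, d@B4, d@B7, e@B0, f@B3, f@B6}

Answer: {a@B1, a@B6, b@B4, b@B5, c@B8, d@B4, d@B7, e@B0, f@B3, f@B6}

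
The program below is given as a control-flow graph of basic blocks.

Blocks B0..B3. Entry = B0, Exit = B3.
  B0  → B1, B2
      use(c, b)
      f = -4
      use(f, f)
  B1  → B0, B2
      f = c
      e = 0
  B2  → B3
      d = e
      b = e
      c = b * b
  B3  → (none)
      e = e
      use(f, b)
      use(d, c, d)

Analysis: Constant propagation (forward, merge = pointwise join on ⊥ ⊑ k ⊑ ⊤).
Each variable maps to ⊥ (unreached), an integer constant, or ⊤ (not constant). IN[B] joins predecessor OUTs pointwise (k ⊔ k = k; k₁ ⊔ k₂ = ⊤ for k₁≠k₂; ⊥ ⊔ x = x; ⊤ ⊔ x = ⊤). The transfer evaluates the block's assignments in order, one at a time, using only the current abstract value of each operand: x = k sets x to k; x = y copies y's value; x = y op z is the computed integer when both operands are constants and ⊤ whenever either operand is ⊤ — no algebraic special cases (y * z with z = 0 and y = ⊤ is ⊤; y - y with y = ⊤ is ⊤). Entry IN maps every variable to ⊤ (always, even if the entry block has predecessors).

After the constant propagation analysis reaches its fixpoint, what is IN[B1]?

Fixpoint table:
  B0: | IN=(all ⊤) | OUT={f:-4; rest ⊤}
  B1: | IN={f:-4; rest ⊤} | OUT={e:0; rest ⊤}
  B2: | IN=(all ⊤) | OUT=(all ⊤)
  B3: | IN=(all ⊤) | OUT=(all ⊤)

Merge at B1: IN[B1] = OUT[B0] = {a: ⊤, b: ⊤, c: ⊤, d: ⊤, e: ⊤, f: -4}

Answer: {a: ⊤, b: ⊤, c: ⊤, d: ⊤, e: ⊤, f: -4}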